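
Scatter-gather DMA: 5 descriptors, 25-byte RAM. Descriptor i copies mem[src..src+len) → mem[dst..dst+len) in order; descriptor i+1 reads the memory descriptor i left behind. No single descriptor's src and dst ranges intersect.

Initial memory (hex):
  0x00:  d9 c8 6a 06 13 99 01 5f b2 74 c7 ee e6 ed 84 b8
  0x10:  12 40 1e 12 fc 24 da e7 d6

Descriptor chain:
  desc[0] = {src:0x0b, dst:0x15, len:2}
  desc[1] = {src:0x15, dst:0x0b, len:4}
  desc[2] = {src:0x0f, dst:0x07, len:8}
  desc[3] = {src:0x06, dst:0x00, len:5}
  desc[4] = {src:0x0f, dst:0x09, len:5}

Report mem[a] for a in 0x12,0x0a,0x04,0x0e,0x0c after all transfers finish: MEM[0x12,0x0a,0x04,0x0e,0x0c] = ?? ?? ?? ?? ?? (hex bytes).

MEM[0x12,0x0a,0x04,0x0e,0x0c] = 1e 12 1e e6 1e

D0: mem[0x15..0x16] <- [ee e6]
D1: mem[0x0b..0x0e] <- [ee e6 e7 d6]
D2: mem[0x07..0x0e] <- [b8 12 40 1e 12 fc ee e6]
D3: mem[0x00..0x04] <- [01 b8 12 40 1e]
D4: mem[0x09..0x0d] <- [b8 12 40 1e 12]
query mem[0x12]=0x1e, mem[0x0a]=0x12, mem[0x04]=0x1e, mem[0x0e]=0xe6, mem[0x0c]=0x1e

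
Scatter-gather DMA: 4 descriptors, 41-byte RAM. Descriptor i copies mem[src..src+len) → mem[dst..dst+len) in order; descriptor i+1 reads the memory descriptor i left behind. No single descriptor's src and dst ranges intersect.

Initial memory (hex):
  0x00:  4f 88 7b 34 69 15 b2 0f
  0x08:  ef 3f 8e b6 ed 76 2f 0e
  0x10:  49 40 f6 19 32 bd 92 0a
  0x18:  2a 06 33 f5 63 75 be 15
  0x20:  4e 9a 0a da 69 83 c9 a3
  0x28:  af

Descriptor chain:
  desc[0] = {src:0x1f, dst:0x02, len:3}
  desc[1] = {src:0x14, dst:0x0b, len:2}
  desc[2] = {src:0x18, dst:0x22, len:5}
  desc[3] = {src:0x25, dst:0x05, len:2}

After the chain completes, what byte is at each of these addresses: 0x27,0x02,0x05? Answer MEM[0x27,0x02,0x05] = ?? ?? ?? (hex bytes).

MEM[0x27,0x02,0x05] = a3 15 f5

  after D0: wrote 3B at 0x02 = 154e9a
  after D1: wrote 2B at 0x0b = 32bd
  after D2: wrote 5B at 0x22 = 2a0633f563
  after D3: wrote 2B at 0x05 = f563
query mem[0x27]=0xa3, mem[0x02]=0x15, mem[0x05]=0xf5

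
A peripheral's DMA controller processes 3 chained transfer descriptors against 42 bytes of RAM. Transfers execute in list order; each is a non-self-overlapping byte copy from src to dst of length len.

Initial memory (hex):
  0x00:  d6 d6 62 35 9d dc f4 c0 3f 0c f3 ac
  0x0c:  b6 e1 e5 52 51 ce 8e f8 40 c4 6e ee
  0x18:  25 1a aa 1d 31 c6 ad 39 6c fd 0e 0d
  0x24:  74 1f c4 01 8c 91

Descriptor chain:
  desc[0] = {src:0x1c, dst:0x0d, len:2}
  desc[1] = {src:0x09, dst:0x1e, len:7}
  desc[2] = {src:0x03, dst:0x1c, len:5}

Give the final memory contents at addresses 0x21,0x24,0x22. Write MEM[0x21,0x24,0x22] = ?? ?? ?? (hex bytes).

  after D0: wrote 2B at 0x0d = 31c6
  after D1: wrote 7B at 0x1e = 0cf3acb631c652
  after D2: wrote 5B at 0x1c = 359ddcf4c0
query mem[0x21]=0xb6, mem[0x24]=0x52, mem[0x22]=0x31

MEM[0x21,0x24,0x22] = b6 52 31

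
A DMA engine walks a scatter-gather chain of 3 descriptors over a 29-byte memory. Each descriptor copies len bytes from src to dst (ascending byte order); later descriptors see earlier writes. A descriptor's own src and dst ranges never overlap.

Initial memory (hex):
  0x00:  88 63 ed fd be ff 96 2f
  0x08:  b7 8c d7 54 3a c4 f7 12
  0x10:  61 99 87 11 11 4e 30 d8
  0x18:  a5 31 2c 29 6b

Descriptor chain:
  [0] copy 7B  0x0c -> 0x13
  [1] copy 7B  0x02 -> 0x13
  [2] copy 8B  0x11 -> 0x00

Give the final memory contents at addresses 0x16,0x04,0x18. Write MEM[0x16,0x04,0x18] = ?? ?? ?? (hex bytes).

MEM[0x16,0x04,0x18] = ff be 2f

[0] 0x0c->0x13 len=7 : 3a c4 f7 12 61 99 87
[1] 0x02->0x13 len=7 : ed fd be ff 96 2f b7
[2] 0x11->0x00 len=8 : 99 87 ed fd be ff 96 2f
query mem[0x16]=0xff, mem[0x04]=0xbe, mem[0x18]=0x2f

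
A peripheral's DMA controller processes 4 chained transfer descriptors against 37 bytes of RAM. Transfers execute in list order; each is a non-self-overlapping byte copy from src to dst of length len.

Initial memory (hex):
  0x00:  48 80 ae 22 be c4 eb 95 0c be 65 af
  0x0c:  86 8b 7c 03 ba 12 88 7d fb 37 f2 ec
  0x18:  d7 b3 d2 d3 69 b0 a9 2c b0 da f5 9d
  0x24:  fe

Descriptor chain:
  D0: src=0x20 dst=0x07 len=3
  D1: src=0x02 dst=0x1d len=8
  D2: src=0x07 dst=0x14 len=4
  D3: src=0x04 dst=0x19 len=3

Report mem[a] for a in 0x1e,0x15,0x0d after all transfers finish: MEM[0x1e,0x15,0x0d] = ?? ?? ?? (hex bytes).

D0: mem[0x07..0x09] <- [b0 da f5]
D1: mem[0x1d..0x24] <- [ae 22 be c4 eb b0 da f5]
D2: mem[0x14..0x17] <- [b0 da f5 65]
D3: mem[0x19..0x1b] <- [be c4 eb]
query mem[0x1e]=0x22, mem[0x15]=0xda, mem[0x0d]=0x8b

MEM[0x1e,0x15,0x0d] = 22 da 8b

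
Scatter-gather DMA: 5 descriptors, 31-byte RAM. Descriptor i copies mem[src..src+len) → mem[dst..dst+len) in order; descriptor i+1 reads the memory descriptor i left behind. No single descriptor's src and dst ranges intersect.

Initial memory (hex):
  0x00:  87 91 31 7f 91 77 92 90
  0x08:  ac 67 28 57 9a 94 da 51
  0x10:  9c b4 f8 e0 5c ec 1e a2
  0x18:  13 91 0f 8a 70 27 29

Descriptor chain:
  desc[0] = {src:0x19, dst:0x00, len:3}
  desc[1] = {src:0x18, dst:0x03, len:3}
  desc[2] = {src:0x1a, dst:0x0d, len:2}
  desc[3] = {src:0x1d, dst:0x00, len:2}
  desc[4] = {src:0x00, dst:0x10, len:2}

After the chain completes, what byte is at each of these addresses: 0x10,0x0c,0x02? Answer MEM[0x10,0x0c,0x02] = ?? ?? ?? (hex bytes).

#0 dst[0x00+3] := {0x91,0x0f,0x8a}
#1 dst[0x03+3] := {0x13,0x91,0x0f}
#2 dst[0x0d+2] := {0x0f,0x8a}
#3 dst[0x00+2] := {0x27,0x29}
#4 dst[0x10+2] := {0x27,0x29}
query mem[0x10]=0x27, mem[0x0c]=0x9a, mem[0x02]=0x8a

MEM[0x10,0x0c,0x02] = 27 9a 8a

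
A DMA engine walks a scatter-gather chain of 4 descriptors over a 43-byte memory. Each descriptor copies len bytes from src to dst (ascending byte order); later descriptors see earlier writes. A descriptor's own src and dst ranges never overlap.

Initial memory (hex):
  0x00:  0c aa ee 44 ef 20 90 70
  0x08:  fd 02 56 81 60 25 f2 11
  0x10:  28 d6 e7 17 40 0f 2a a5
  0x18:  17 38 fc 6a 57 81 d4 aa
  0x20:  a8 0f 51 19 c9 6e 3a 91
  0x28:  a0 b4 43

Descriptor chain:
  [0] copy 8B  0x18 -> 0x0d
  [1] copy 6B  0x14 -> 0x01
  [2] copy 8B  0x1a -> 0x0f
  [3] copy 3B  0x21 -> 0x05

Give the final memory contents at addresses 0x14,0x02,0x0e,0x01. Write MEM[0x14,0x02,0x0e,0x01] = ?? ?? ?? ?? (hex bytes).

MEM[0x14,0x02,0x0e,0x01] = aa 0f 38 aa

#0 dst[0x0d+8] := {0x17,0x38,0xfc,0x6a,0x57,0x81,0xd4,0xaa}
#1 dst[0x01+6] := {0xaa,0x0f,0x2a,0xa5,0x17,0x38}
#2 dst[0x0f+8] := {0xfc,0x6a,0x57,0x81,0xd4,0xaa,0xa8,0x0f}
#3 dst[0x05+3] := {0x0f,0x51,0x19}
query mem[0x14]=0xaa, mem[0x02]=0x0f, mem[0x0e]=0x38, mem[0x01]=0xaa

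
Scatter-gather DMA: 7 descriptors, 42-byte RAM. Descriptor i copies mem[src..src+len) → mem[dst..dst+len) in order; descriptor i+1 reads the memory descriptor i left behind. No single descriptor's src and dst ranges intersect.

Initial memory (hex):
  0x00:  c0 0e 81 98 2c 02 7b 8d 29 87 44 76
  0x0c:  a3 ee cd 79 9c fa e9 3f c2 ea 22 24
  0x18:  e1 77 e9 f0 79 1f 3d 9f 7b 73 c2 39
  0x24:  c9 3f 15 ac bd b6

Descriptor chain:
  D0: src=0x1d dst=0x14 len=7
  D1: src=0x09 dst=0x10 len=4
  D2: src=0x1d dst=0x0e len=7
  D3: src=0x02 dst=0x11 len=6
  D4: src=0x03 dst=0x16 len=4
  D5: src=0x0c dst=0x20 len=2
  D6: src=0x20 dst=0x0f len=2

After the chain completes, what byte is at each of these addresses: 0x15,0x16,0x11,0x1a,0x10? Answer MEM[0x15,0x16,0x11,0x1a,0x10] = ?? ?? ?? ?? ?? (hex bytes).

D0: mem[0x14..0x1a] <- [1f 3d 9f 7b 73 c2 39]
D1: mem[0x10..0x13] <- [87 44 76 a3]
D2: mem[0x0e..0x14] <- [1f 3d 9f 7b 73 c2 39]
D3: mem[0x11..0x16] <- [81 98 2c 02 7b 8d]
D4: mem[0x16..0x19] <- [98 2c 02 7b]
D5: mem[0x20..0x21] <- [a3 ee]
D6: mem[0x0f..0x10] <- [a3 ee]
query mem[0x15]=0x7b, mem[0x16]=0x98, mem[0x11]=0x81, mem[0x1a]=0x39, mem[0x10]=0xee

MEM[0x15,0x16,0x11,0x1a,0x10] = 7b 98 81 39 ee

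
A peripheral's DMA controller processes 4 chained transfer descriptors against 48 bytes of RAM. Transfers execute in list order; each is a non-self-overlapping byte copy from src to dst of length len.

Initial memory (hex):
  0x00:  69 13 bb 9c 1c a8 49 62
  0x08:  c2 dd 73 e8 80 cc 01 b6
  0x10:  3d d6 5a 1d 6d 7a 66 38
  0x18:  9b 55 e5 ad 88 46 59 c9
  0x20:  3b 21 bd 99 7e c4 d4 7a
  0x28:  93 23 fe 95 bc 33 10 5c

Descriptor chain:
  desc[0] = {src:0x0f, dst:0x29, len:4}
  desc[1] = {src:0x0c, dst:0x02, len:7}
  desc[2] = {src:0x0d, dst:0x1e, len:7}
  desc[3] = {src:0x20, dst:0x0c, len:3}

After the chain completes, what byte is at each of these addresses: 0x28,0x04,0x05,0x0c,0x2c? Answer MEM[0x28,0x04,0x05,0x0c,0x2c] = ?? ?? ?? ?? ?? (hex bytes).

D0: mem[0x29..0x2c] <- [b6 3d d6 5a]
D1: mem[0x02..0x08] <- [80 cc 01 b6 3d d6 5a]
D2: mem[0x1e..0x24] <- [cc 01 b6 3d d6 5a 1d]
D3: mem[0x0c..0x0e] <- [b6 3d d6]
query mem[0x28]=0x93, mem[0x04]=0x01, mem[0x05]=0xb6, mem[0x0c]=0xb6, mem[0x2c]=0x5a

MEM[0x28,0x04,0x05,0x0c,0x2c] = 93 01 b6 b6 5a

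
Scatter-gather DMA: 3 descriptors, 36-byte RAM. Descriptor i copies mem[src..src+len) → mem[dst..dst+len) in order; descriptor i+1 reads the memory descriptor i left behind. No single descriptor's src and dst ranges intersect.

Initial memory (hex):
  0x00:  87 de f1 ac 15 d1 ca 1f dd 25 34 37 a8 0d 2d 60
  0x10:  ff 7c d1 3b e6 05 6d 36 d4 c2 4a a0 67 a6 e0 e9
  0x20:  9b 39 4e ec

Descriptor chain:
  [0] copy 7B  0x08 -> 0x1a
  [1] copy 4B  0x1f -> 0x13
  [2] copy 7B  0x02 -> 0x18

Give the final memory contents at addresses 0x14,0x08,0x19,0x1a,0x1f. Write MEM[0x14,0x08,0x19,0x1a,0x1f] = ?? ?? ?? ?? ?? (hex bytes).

MEM[0x14,0x08,0x19,0x1a,0x1f] = 2d dd ac 15 0d

  after D0: wrote 7B at 0x1a = dd253437a80d2d
  after D1: wrote 4B at 0x13 = 0d2d394e
  after D2: wrote 7B at 0x18 = f1ac15d1ca1fdd
query mem[0x14]=0x2d, mem[0x08]=0xdd, mem[0x19]=0xac, mem[0x1a]=0x15, mem[0x1f]=0x0d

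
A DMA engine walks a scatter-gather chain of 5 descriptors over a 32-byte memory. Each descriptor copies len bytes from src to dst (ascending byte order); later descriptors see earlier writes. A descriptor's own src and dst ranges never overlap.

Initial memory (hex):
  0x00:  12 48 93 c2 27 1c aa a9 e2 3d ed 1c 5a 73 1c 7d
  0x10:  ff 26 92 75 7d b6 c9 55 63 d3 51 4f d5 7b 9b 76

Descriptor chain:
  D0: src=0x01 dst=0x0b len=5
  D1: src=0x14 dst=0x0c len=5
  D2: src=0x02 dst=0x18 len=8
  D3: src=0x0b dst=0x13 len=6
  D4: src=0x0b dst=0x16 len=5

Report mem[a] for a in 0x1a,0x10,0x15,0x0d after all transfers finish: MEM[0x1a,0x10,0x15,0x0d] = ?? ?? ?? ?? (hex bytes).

MEM[0x1a,0x10,0x15,0x0d] = 55 63 b6 b6

#0 dst[0x0b+5] := {0x48,0x93,0xc2,0x27,0x1c}
#1 dst[0x0c+5] := {0x7d,0xb6,0xc9,0x55,0x63}
#2 dst[0x18+8] := {0x93,0xc2,0x27,0x1c,0xaa,0xa9,0xe2,0x3d}
#3 dst[0x13+6] := {0x48,0x7d,0xb6,0xc9,0x55,0x63}
#4 dst[0x16+5] := {0x48,0x7d,0xb6,0xc9,0x55}
query mem[0x1a]=0x55, mem[0x10]=0x63, mem[0x15]=0xb6, mem[0x0d]=0xb6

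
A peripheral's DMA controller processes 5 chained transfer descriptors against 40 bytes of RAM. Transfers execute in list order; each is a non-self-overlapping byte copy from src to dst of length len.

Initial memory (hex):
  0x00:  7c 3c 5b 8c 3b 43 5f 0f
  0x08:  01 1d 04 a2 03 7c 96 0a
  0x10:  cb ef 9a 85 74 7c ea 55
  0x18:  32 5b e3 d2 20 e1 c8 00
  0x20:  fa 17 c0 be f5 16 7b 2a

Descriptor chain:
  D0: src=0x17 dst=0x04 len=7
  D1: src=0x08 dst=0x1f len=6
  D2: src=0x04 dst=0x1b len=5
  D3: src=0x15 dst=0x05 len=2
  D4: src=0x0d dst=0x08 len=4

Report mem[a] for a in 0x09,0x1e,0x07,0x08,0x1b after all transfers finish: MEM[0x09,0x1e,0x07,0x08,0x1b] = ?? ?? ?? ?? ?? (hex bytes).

MEM[0x09,0x1e,0x07,0x08,0x1b] = 96 e3 e3 7c 55

  after D0: wrote 7B at 0x04 = 55325be3d220e1
  after D1: wrote 6B at 0x1f = d220e1a2037c
  after D2: wrote 5B at 0x1b = 55325be3d2
  after D3: wrote 2B at 0x05 = 7cea
  after D4: wrote 4B at 0x08 = 7c960acb
query mem[0x09]=0x96, mem[0x1e]=0xe3, mem[0x07]=0xe3, mem[0x08]=0x7c, mem[0x1b]=0x55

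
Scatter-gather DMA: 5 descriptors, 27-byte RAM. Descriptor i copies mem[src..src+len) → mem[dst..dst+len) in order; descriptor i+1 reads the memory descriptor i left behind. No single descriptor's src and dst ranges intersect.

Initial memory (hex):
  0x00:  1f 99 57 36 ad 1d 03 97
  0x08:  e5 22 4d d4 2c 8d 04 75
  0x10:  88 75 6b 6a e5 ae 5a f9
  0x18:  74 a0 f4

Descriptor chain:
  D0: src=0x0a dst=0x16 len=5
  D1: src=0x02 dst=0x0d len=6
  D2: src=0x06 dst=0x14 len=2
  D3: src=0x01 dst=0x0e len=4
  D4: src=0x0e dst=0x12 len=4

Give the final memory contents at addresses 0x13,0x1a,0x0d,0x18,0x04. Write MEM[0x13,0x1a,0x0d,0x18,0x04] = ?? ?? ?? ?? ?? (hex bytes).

#0 dst[0x16+5] := {0x4d,0xd4,0x2c,0x8d,0x04}
#1 dst[0x0d+6] := {0x57,0x36,0xad,0x1d,0x03,0x97}
#2 dst[0x14+2] := {0x03,0x97}
#3 dst[0x0e+4] := {0x99,0x57,0x36,0xad}
#4 dst[0x12+4] := {0x99,0x57,0x36,0xad}
query mem[0x13]=0x57, mem[0x1a]=0x04, mem[0x0d]=0x57, mem[0x18]=0x2c, mem[0x04]=0xad

MEM[0x13,0x1a,0x0d,0x18,0x04] = 57 04 57 2c ad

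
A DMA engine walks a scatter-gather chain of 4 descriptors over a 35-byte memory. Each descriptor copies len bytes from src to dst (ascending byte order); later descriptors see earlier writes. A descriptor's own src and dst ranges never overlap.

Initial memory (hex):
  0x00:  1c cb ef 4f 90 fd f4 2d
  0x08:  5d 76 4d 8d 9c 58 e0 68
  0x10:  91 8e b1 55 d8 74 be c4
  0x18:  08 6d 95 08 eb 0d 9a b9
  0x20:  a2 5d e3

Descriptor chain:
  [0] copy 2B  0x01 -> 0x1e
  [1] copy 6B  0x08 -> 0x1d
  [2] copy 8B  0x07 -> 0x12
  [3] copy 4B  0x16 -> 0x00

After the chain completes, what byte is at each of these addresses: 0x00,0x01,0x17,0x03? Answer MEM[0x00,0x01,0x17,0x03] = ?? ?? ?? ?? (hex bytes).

[0] 0x01->0x1e len=2 : cb ef
[1] 0x08->0x1d len=6 : 5d 76 4d 8d 9c 58
[2] 0x07->0x12 len=8 : 2d 5d 76 4d 8d 9c 58 e0
[3] 0x16->0x00 len=4 : 8d 9c 58 e0
query mem[0x00]=0x8d, mem[0x01]=0x9c, mem[0x17]=0x9c, mem[0x03]=0xe0

MEM[0x00,0x01,0x17,0x03] = 8d 9c 9c e0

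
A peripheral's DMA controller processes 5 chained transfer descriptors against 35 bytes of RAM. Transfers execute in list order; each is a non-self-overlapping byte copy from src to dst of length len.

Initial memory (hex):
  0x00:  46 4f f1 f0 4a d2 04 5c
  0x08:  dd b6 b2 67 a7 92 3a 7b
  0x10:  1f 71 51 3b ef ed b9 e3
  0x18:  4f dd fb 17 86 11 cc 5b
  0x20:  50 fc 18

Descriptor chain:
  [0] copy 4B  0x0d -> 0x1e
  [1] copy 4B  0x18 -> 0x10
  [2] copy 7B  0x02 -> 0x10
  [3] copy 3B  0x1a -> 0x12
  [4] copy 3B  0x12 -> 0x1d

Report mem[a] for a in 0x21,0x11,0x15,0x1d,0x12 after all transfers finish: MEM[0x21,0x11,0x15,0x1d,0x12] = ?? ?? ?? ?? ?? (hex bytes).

D0: mem[0x1e..0x21] <- [92 3a 7b 1f]
D1: mem[0x10..0x13] <- [4f dd fb 17]
D2: mem[0x10..0x16] <- [f1 f0 4a d2 04 5c dd]
D3: mem[0x12..0x14] <- [fb 17 86]
D4: mem[0x1d..0x1f] <- [fb 17 86]
query mem[0x21]=0x1f, mem[0x11]=0xf0, mem[0x15]=0x5c, mem[0x1d]=0xfb, mem[0x12]=0xfb

MEM[0x21,0x11,0x15,0x1d,0x12] = 1f f0 5c fb fb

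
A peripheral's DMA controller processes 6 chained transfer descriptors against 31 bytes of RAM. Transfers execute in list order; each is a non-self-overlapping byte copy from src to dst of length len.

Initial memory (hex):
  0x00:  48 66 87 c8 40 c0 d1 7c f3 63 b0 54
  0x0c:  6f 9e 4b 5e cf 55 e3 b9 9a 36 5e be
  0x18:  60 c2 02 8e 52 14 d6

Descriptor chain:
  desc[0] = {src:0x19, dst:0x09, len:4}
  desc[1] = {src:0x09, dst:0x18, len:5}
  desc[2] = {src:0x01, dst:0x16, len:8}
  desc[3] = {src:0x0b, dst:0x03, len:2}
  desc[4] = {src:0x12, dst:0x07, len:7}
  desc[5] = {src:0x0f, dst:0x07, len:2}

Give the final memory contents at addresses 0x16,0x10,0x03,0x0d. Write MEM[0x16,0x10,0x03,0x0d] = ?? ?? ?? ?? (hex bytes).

MEM[0x16,0x10,0x03,0x0d] = 66 cf 8e c8

#0 dst[0x09+4] := {0xc2,0x02,0x8e,0x52}
#1 dst[0x18+5] := {0xc2,0x02,0x8e,0x52,0x9e}
#2 dst[0x16+8] := {0x66,0x87,0xc8,0x40,0xc0,0xd1,0x7c,0xf3}
#3 dst[0x03+2] := {0x8e,0x52}
#4 dst[0x07+7] := {0xe3,0xb9,0x9a,0x36,0x66,0x87,0xc8}
#5 dst[0x07+2] := {0x5e,0xcf}
query mem[0x16]=0x66, mem[0x10]=0xcf, mem[0x03]=0x8e, mem[0x0d]=0xc8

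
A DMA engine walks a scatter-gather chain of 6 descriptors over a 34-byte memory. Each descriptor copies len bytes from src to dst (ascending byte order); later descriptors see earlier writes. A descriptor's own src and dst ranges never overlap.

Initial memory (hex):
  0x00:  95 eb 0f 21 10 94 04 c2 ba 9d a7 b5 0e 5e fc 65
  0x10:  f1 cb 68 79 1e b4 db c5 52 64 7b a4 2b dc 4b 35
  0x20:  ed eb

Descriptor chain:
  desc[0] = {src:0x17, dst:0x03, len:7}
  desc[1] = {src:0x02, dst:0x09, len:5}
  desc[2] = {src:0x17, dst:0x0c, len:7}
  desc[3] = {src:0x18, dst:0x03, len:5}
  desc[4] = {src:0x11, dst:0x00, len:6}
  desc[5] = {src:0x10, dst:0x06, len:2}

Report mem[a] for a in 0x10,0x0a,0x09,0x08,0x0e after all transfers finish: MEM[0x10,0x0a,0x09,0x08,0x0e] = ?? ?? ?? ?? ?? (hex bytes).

MEM[0x10,0x0a,0x09,0x08,0x0e] = a4 c5 0f 2b 64

D0: mem[0x03..0x09] <- [c5 52 64 7b a4 2b dc]
D1: mem[0x09..0x0d] <- [0f c5 52 64 7b]
D2: mem[0x0c..0x12] <- [c5 52 64 7b a4 2b dc]
D3: mem[0x03..0x07] <- [52 64 7b a4 2b]
D4: mem[0x00..0x05] <- [2b dc 79 1e b4 db]
D5: mem[0x06..0x07] <- [a4 2b]
query mem[0x10]=0xa4, mem[0x0a]=0xc5, mem[0x09]=0x0f, mem[0x08]=0x2b, mem[0x0e]=0x64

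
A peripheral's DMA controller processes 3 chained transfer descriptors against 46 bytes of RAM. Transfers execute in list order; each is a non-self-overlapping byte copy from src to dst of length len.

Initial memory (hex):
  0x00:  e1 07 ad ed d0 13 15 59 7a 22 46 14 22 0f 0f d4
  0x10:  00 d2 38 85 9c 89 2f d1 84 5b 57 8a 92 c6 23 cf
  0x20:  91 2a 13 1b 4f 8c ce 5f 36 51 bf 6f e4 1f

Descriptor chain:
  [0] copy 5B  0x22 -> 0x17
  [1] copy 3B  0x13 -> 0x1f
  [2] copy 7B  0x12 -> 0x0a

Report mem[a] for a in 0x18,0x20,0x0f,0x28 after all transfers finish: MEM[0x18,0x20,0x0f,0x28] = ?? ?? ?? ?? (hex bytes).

  after D0: wrote 5B at 0x17 = 131b4f8cce
  after D1: wrote 3B at 0x1f = 859c89
  after D2: wrote 7B at 0x0a = 38859c892f131b
query mem[0x18]=0x1b, mem[0x20]=0x9c, mem[0x0f]=0x13, mem[0x28]=0x36

MEM[0x18,0x20,0x0f,0x28] = 1b 9c 13 36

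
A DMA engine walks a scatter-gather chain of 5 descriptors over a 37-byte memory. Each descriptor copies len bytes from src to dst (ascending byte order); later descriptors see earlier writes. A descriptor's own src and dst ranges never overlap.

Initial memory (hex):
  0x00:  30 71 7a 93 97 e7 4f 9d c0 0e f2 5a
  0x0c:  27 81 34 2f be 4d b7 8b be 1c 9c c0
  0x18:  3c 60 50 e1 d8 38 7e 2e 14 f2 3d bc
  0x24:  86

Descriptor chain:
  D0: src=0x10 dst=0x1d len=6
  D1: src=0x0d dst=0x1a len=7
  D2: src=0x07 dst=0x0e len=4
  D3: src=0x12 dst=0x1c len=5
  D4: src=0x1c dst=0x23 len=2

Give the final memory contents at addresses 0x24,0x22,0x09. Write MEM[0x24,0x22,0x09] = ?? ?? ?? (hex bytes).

#0 dst[0x1d+6] := {0xbe,0x4d,0xb7,0x8b,0xbe,0x1c}
#1 dst[0x1a+7] := {0x81,0x34,0x2f,0xbe,0x4d,0xb7,0x8b}
#2 dst[0x0e+4] := {0x9d,0xc0,0x0e,0xf2}
#3 dst[0x1c+5] := {0xb7,0x8b,0xbe,0x1c,0x9c}
#4 dst[0x23+2] := {0xb7,0x8b}
query mem[0x24]=0x8b, mem[0x22]=0x1c, mem[0x09]=0x0e

MEM[0x24,0x22,0x09] = 8b 1c 0e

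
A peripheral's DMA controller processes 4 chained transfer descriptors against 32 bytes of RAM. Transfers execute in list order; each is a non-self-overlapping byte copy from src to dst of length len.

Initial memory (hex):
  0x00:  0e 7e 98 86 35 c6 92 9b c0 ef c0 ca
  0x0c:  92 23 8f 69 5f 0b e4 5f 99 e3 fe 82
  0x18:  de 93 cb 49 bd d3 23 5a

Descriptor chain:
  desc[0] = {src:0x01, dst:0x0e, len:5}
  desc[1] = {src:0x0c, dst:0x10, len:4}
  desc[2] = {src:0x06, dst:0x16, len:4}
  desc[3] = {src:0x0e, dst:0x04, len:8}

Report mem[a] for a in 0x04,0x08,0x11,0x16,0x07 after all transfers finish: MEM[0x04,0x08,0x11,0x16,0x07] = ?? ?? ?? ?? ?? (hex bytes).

#0 dst[0x0e+5] := {0x7e,0x98,0x86,0x35,0xc6}
#1 dst[0x10+4] := {0x92,0x23,0x7e,0x98}
#2 dst[0x16+4] := {0x92,0x9b,0xc0,0xef}
#3 dst[0x04+8] := {0x7e,0x98,0x92,0x23,0x7e,0x98,0x99,0xe3}
query mem[0x04]=0x7e, mem[0x08]=0x7e, mem[0x11]=0x23, mem[0x16]=0x92, mem[0x07]=0x23

MEM[0x04,0x08,0x11,0x16,0x07] = 7e 7e 23 92 23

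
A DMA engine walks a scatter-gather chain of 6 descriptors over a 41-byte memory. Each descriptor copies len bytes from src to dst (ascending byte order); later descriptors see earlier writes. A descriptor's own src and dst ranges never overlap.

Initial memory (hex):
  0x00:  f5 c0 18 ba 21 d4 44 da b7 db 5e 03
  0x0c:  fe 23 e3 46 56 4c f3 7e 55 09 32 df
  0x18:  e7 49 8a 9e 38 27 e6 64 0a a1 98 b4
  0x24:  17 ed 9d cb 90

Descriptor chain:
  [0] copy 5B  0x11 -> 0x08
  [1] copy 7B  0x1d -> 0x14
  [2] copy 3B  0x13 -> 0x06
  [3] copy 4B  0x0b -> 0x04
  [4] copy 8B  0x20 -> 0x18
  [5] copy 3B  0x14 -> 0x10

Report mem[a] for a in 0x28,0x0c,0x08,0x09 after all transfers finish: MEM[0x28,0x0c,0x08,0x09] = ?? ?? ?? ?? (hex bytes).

MEM[0x28,0x0c,0x08,0x09] = 90 09 e6 f3

D0: mem[0x08..0x0c] <- [4c f3 7e 55 09]
D1: mem[0x14..0x1a] <- [27 e6 64 0a a1 98 b4]
D2: mem[0x06..0x08] <- [7e 27 e6]
D3: mem[0x04..0x07] <- [55 09 23 e3]
D4: mem[0x18..0x1f] <- [0a a1 98 b4 17 ed 9d cb]
D5: mem[0x10..0x12] <- [27 e6 64]
query mem[0x28]=0x90, mem[0x0c]=0x09, mem[0x08]=0xe6, mem[0x09]=0xf3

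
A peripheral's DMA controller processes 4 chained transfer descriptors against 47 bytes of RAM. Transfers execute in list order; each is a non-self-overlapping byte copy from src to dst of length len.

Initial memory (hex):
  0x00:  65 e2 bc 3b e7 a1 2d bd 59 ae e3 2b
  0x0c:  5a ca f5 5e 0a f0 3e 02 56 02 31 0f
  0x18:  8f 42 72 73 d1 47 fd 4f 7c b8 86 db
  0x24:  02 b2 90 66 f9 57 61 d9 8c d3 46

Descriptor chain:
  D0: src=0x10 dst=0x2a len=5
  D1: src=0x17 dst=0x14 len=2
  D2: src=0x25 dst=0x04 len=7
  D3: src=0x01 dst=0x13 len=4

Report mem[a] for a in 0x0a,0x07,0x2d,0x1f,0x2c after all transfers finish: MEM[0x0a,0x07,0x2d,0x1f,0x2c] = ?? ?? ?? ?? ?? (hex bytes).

MEM[0x0a,0x07,0x2d,0x1f,0x2c] = f0 f9 02 4f 3e

  after D0: wrote 5B at 0x2a = 0af03e0256
  after D1: wrote 2B at 0x14 = 0f8f
  after D2: wrote 7B at 0x04 = b29066f9570af0
  after D3: wrote 4B at 0x13 = e2bc3bb2
query mem[0x0a]=0xf0, mem[0x07]=0xf9, mem[0x2d]=0x02, mem[0x1f]=0x4f, mem[0x2c]=0x3e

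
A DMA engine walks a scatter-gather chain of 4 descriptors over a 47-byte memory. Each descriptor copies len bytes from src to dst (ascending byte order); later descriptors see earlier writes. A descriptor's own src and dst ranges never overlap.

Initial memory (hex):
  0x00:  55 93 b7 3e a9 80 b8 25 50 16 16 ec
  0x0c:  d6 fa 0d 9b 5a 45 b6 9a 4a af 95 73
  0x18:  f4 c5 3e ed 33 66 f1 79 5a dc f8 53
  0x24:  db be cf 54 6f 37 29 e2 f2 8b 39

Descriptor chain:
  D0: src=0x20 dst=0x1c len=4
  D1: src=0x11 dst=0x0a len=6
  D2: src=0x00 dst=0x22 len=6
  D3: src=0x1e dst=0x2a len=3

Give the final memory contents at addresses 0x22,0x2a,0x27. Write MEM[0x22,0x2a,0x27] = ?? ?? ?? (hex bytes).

MEM[0x22,0x2a,0x27] = 55 f8 80

#0 dst[0x1c+4] := {0x5a,0xdc,0xf8,0x53}
#1 dst[0x0a+6] := {0x45,0xb6,0x9a,0x4a,0xaf,0x95}
#2 dst[0x22+6] := {0x55,0x93,0xb7,0x3e,0xa9,0x80}
#3 dst[0x2a+3] := {0xf8,0x53,0x5a}
query mem[0x22]=0x55, mem[0x2a]=0xf8, mem[0x27]=0x80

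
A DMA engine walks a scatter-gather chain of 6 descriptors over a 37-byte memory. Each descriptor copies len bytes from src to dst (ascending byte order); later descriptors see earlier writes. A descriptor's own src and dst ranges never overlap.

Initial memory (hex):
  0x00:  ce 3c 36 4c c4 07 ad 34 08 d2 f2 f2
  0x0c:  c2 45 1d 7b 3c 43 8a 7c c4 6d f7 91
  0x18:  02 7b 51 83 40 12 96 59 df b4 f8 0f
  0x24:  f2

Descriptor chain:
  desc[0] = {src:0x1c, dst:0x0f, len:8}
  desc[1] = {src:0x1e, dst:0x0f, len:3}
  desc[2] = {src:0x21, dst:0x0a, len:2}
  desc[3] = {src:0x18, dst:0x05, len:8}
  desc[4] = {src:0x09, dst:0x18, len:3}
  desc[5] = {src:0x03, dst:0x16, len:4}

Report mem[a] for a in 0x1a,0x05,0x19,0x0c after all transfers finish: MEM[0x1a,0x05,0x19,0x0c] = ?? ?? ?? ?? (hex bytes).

  after D0: wrote 8B at 0x0f = 40129659dfb4f80f
  after D1: wrote 3B at 0x0f = 9659df
  after D2: wrote 2B at 0x0a = b4f8
  after D3: wrote 8B at 0x05 = 027b518340129659
  after D4: wrote 3B at 0x18 = 401296
  after D5: wrote 4B at 0x16 = 4cc4027b
query mem[0x1a]=0x96, mem[0x05]=0x02, mem[0x19]=0x7b, mem[0x0c]=0x59

MEM[0x1a,0x05,0x19,0x0c] = 96 02 7b 59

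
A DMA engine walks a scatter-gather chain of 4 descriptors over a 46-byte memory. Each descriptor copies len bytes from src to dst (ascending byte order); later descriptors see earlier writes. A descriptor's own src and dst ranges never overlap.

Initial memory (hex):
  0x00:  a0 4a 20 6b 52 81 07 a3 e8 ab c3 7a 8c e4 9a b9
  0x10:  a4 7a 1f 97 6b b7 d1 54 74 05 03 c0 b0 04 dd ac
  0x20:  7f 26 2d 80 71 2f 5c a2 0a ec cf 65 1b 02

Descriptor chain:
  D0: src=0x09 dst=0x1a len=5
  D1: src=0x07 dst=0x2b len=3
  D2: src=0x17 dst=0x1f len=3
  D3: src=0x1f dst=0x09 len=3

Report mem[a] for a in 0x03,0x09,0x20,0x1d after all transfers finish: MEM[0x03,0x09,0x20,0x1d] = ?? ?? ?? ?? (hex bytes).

D0: mem[0x1a..0x1e] <- [ab c3 7a 8c e4]
D1: mem[0x2b..0x2d] <- [a3 e8 ab]
D2: mem[0x1f..0x21] <- [54 74 05]
D3: mem[0x09..0x0b] <- [54 74 05]
query mem[0x03]=0x6b, mem[0x09]=0x54, mem[0x20]=0x74, mem[0x1d]=0x8c

MEM[0x03,0x09,0x20,0x1d] = 6b 54 74 8c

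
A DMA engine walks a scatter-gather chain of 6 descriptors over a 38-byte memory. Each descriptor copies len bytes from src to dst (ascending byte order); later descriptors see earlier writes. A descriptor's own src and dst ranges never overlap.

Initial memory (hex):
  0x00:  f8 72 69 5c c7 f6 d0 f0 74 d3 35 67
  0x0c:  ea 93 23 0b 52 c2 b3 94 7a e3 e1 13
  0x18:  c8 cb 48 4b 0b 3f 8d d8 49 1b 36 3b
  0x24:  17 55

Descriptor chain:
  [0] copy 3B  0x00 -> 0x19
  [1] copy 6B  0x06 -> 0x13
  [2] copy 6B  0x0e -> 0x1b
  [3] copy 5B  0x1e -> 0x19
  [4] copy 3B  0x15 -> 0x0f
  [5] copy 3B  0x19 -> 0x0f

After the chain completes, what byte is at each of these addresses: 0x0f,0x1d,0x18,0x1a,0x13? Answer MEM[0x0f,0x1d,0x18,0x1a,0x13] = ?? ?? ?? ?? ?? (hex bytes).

MEM[0x0f,0x1d,0x18,0x1a,0x13] = c2 36 67 b3 d0

  after D0: wrote 3B at 0x19 = f87269
  after D1: wrote 6B at 0x13 = d0f074d33567
  after D2: wrote 6B at 0x1b = 230b52c2b3d0
  after D3: wrote 5B at 0x19 = c2b3d01b36
  after D4: wrote 3B at 0x0f = 74d335
  after D5: wrote 3B at 0x0f = c2b3d0
query mem[0x0f]=0xc2, mem[0x1d]=0x36, mem[0x18]=0x67, mem[0x1a]=0xb3, mem[0x13]=0xd0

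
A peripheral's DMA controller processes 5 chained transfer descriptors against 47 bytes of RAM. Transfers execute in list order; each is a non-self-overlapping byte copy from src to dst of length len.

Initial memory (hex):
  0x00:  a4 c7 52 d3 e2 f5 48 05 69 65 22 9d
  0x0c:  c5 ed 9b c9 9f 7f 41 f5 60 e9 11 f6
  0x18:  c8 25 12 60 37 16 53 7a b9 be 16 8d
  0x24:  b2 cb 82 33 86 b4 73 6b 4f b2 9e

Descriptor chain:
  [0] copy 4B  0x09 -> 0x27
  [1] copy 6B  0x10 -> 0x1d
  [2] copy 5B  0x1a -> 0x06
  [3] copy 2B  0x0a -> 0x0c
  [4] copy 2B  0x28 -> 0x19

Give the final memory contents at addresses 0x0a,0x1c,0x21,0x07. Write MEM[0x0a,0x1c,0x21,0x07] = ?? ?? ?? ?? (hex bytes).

MEM[0x0a,0x1c,0x21,0x07] = 7f 37 60 60

[0] 0x09->0x27 len=4 : 65 22 9d c5
[1] 0x10->0x1d len=6 : 9f 7f 41 f5 60 e9
[2] 0x1a->0x06 len=5 : 12 60 37 9f 7f
[3] 0x0a->0x0c len=2 : 7f 9d
[4] 0x28->0x19 len=2 : 22 9d
query mem[0x0a]=0x7f, mem[0x1c]=0x37, mem[0x21]=0x60, mem[0x07]=0x60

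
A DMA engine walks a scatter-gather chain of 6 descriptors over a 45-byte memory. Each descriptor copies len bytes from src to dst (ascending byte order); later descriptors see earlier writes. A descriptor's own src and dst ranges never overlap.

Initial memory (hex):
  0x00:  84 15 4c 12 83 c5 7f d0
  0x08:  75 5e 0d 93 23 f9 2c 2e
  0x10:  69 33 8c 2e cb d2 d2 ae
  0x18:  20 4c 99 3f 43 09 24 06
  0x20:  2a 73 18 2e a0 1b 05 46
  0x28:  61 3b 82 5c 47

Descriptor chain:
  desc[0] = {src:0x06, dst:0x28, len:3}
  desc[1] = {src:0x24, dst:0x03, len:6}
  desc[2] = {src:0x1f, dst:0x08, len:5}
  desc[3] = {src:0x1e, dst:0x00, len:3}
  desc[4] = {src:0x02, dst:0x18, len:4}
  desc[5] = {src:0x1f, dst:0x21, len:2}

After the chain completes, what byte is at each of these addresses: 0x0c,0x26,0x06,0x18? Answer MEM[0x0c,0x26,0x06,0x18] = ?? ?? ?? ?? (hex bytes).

MEM[0x0c,0x26,0x06,0x18] = 2e 05 46 2a

#0 dst[0x28+3] := {0x7f,0xd0,0x75}
#1 dst[0x03+6] := {0xa0,0x1b,0x05,0x46,0x7f,0xd0}
#2 dst[0x08+5] := {0x06,0x2a,0x73,0x18,0x2e}
#3 dst[0x00+3] := {0x24,0x06,0x2a}
#4 dst[0x18+4] := {0x2a,0xa0,0x1b,0x05}
#5 dst[0x21+2] := {0x06,0x2a}
query mem[0x0c]=0x2e, mem[0x26]=0x05, mem[0x06]=0x46, mem[0x18]=0x2a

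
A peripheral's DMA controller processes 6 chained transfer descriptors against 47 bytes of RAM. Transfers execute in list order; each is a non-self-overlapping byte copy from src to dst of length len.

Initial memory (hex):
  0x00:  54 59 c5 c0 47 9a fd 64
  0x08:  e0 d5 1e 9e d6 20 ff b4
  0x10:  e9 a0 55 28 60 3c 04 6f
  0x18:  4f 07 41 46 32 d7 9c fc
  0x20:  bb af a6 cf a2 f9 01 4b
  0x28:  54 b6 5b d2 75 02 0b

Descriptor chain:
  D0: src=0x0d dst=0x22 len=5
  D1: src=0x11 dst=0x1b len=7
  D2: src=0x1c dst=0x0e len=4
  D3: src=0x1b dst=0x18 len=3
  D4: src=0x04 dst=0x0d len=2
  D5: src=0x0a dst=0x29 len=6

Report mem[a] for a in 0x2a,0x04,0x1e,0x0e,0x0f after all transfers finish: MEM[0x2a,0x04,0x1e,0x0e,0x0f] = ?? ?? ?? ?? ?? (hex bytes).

  after D0: wrote 5B at 0x22 = 20ffb4e9a0
  after D1: wrote 7B at 0x1b = a05528603c046f
  after D2: wrote 4B at 0x0e = 5528603c
  after D3: wrote 3B at 0x18 = a05528
  after D4: wrote 2B at 0x0d = 479a
  after D5: wrote 6B at 0x29 = 1e9ed6479a28
query mem[0x2a]=0x9e, mem[0x04]=0x47, mem[0x1e]=0x60, mem[0x0e]=0x9a, mem[0x0f]=0x28

MEM[0x2a,0x04,0x1e,0x0e,0x0f] = 9e 47 60 9a 28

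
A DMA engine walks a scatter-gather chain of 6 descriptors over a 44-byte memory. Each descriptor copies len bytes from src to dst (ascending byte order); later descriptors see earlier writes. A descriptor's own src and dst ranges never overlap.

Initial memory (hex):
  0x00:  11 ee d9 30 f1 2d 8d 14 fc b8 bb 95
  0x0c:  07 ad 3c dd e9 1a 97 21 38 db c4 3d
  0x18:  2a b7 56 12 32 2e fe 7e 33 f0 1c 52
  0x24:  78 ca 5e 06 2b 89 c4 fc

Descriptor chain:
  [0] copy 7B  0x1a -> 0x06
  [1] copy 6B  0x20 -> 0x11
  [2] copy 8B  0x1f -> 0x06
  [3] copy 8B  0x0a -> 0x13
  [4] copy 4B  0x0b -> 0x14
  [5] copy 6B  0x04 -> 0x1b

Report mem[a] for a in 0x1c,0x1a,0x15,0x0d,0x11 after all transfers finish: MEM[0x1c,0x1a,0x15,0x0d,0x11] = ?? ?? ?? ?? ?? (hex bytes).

#0 dst[0x06+7] := {0x56,0x12,0x32,0x2e,0xfe,0x7e,0x33}
#1 dst[0x11+6] := {0x33,0xf0,0x1c,0x52,0x78,0xca}
#2 dst[0x06+8] := {0x7e,0x33,0xf0,0x1c,0x52,0x78,0xca,0x5e}
#3 dst[0x13+8] := {0x52,0x78,0xca,0x5e,0x3c,0xdd,0xe9,0x33}
#4 dst[0x14+4] := {0x78,0xca,0x5e,0x3c}
#5 dst[0x1b+6] := {0xf1,0x2d,0x7e,0x33,0xf0,0x1c}
query mem[0x1c]=0x2d, mem[0x1a]=0x33, mem[0x15]=0xca, mem[0x0d]=0x5e, mem[0x11]=0x33

MEM[0x1c,0x1a,0x15,0x0d,0x11] = 2d 33 ca 5e 33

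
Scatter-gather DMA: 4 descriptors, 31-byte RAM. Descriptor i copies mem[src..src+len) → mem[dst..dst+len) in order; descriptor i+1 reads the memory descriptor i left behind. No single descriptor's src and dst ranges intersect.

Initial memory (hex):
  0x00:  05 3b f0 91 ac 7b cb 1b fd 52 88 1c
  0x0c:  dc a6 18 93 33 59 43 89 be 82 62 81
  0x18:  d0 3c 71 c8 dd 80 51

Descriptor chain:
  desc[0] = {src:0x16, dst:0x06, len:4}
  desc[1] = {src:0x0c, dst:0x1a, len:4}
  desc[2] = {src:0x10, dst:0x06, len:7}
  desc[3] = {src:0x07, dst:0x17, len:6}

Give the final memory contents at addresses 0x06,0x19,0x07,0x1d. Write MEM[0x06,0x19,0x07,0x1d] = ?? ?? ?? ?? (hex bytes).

#0 dst[0x06+4] := {0x62,0x81,0xd0,0x3c}
#1 dst[0x1a+4] := {0xdc,0xa6,0x18,0x93}
#2 dst[0x06+7] := {0x33,0x59,0x43,0x89,0xbe,0x82,0x62}
#3 dst[0x17+6] := {0x59,0x43,0x89,0xbe,0x82,0x62}
query mem[0x06]=0x33, mem[0x19]=0x89, mem[0x07]=0x59, mem[0x1d]=0x93

MEM[0x06,0x19,0x07,0x1d] = 33 89 59 93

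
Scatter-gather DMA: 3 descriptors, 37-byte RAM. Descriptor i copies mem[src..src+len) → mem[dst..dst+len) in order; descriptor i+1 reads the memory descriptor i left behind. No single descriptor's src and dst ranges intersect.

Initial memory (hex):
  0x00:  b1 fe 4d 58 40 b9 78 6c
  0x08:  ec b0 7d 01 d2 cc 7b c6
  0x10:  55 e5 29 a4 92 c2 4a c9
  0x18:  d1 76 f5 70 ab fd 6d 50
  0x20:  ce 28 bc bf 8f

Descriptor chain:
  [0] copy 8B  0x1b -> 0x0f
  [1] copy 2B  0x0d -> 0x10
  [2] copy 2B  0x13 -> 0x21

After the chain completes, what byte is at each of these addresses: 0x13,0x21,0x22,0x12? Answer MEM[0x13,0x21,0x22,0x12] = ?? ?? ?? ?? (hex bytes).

MEM[0x13,0x21,0x22,0x12] = 50 50 ce 6d

#0 dst[0x0f+8] := {0x70,0xab,0xfd,0x6d,0x50,0xce,0x28,0xbc}
#1 dst[0x10+2] := {0xcc,0x7b}
#2 dst[0x21+2] := {0x50,0xce}
query mem[0x13]=0x50, mem[0x21]=0x50, mem[0x22]=0xce, mem[0x12]=0x6d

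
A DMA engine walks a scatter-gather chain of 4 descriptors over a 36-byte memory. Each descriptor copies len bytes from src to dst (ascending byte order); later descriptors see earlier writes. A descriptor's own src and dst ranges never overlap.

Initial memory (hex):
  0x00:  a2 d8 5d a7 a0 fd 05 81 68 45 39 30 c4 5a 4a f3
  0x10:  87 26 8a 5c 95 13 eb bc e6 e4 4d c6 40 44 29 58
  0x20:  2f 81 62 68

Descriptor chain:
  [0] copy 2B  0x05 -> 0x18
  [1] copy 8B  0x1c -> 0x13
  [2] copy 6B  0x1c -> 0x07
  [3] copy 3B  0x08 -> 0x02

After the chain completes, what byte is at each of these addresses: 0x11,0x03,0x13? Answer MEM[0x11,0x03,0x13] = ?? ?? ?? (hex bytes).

MEM[0x11,0x03,0x13] = 26 29 40

#0 dst[0x18+2] := {0xfd,0x05}
#1 dst[0x13+8] := {0x40,0x44,0x29,0x58,0x2f,0x81,0x62,0x68}
#2 dst[0x07+6] := {0x40,0x44,0x29,0x58,0x2f,0x81}
#3 dst[0x02+3] := {0x44,0x29,0x58}
query mem[0x11]=0x26, mem[0x03]=0x29, mem[0x13]=0x40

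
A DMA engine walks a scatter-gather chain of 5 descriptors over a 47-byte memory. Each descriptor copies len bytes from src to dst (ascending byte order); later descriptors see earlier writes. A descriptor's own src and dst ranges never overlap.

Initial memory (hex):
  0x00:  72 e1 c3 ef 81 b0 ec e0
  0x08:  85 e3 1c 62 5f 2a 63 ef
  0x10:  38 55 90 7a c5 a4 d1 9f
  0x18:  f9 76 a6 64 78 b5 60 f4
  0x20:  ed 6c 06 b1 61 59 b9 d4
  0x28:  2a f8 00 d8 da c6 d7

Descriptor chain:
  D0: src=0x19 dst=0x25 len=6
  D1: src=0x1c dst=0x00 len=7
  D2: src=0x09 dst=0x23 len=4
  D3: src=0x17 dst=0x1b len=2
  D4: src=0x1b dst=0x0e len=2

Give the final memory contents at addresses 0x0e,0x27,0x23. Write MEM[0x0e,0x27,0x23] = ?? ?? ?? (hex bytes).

MEM[0x0e,0x27,0x23] = 9f 64 e3

[0] 0x19->0x25 len=6 : 76 a6 64 78 b5 60
[1] 0x1c->0x00 len=7 : 78 b5 60 f4 ed 6c 06
[2] 0x09->0x23 len=4 : e3 1c 62 5f
[3] 0x17->0x1b len=2 : 9f f9
[4] 0x1b->0x0e len=2 : 9f f9
query mem[0x0e]=0x9f, mem[0x27]=0x64, mem[0x23]=0xe3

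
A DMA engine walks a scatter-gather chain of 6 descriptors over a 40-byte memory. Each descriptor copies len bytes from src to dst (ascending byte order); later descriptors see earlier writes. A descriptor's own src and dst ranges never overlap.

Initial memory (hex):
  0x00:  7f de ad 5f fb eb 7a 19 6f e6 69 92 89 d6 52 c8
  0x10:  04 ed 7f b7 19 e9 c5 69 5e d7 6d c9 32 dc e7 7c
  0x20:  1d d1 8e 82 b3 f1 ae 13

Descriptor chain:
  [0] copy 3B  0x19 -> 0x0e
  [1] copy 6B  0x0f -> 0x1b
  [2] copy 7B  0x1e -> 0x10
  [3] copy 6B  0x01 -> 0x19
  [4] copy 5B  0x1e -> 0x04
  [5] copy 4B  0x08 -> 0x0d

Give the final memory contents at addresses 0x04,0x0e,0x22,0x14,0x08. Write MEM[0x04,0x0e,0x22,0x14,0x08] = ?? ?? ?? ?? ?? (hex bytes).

MEM[0x04,0x0e,0x22,0x14,0x08] = 7a e6 8e 8e 8e

D0: mem[0x0e..0x10] <- [d7 6d c9]
D1: mem[0x1b..0x20] <- [6d c9 ed 7f b7 19]
D2: mem[0x10..0x16] <- [7f b7 19 d1 8e 82 b3]
D3: mem[0x19..0x1e] <- [de ad 5f fb eb 7a]
D4: mem[0x04..0x08] <- [7a b7 19 d1 8e]
D5: mem[0x0d..0x10] <- [8e e6 69 92]
query mem[0x04]=0x7a, mem[0x0e]=0xe6, mem[0x22]=0x8e, mem[0x14]=0x8e, mem[0x08]=0x8e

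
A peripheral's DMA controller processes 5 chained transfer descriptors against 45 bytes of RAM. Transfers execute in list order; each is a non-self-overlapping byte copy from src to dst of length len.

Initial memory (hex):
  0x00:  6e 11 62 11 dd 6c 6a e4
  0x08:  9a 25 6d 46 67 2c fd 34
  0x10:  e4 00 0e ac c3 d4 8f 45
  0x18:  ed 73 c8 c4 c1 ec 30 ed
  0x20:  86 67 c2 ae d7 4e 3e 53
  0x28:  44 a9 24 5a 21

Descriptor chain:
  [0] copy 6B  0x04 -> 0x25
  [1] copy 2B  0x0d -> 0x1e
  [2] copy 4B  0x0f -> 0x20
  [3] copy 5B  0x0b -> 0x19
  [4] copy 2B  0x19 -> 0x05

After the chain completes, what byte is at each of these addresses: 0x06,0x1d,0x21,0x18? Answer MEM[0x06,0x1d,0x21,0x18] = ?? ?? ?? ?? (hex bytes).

MEM[0x06,0x1d,0x21,0x18] = 67 34 e4 ed

#0 dst[0x25+6] := {0xdd,0x6c,0x6a,0xe4,0x9a,0x25}
#1 dst[0x1e+2] := {0x2c,0xfd}
#2 dst[0x20+4] := {0x34,0xe4,0x00,0x0e}
#3 dst[0x19+5] := {0x46,0x67,0x2c,0xfd,0x34}
#4 dst[0x05+2] := {0x46,0x67}
query mem[0x06]=0x67, mem[0x1d]=0x34, mem[0x21]=0xe4, mem[0x18]=0xed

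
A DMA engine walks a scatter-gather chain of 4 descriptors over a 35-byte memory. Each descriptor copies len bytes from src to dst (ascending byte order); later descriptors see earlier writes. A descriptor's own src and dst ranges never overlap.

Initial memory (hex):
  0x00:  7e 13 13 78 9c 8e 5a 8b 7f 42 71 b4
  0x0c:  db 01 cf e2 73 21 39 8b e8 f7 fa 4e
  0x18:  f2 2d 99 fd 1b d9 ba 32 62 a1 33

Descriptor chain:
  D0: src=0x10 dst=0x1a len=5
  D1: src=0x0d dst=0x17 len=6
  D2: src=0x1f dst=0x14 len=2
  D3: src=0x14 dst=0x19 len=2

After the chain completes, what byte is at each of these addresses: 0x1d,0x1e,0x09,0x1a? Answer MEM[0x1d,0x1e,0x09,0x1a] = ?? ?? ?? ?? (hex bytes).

MEM[0x1d,0x1e,0x09,0x1a] = 8b e8 42 62

#0 dst[0x1a+5] := {0x73,0x21,0x39,0x8b,0xe8}
#1 dst[0x17+6] := {0x01,0xcf,0xe2,0x73,0x21,0x39}
#2 dst[0x14+2] := {0x32,0x62}
#3 dst[0x19+2] := {0x32,0x62}
query mem[0x1d]=0x8b, mem[0x1e]=0xe8, mem[0x09]=0x42, mem[0x1a]=0x62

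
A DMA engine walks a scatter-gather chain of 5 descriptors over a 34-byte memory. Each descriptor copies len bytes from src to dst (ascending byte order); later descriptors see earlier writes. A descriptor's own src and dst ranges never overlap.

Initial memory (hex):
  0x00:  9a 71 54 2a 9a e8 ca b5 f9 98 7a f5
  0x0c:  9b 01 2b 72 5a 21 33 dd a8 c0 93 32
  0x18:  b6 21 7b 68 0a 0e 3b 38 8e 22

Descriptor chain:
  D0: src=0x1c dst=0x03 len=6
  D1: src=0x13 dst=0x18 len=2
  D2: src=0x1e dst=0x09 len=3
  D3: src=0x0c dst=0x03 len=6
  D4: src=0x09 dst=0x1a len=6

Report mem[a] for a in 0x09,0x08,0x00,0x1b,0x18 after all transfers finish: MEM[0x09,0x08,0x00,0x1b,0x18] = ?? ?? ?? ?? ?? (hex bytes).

MEM[0x09,0x08,0x00,0x1b,0x18] = 3b 21 9a 38 dd

#0 dst[0x03+6] := {0x0a,0x0e,0x3b,0x38,0x8e,0x22}
#1 dst[0x18+2] := {0xdd,0xa8}
#2 dst[0x09+3] := {0x3b,0x38,0x8e}
#3 dst[0x03+6] := {0x9b,0x01,0x2b,0x72,0x5a,0x21}
#4 dst[0x1a+6] := {0x3b,0x38,0x8e,0x9b,0x01,0x2b}
query mem[0x09]=0x3b, mem[0x08]=0x21, mem[0x00]=0x9a, mem[0x1b]=0x38, mem[0x18]=0xdd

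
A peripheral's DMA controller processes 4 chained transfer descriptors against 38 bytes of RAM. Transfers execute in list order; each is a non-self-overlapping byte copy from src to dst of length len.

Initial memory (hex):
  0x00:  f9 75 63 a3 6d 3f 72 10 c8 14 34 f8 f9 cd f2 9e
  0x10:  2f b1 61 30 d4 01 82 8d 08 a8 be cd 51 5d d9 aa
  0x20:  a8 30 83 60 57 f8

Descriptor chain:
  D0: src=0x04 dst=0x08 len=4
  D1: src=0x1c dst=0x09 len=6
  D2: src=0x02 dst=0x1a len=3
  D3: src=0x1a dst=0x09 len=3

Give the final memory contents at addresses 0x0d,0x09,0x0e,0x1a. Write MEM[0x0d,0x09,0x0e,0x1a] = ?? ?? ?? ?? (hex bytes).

MEM[0x0d,0x09,0x0e,0x1a] = a8 63 30 63

  after D0: wrote 4B at 0x08 = 6d3f7210
  after D1: wrote 6B at 0x09 = 515dd9aaa830
  after D2: wrote 3B at 0x1a = 63a36d
  after D3: wrote 3B at 0x09 = 63a36d
query mem[0x0d]=0xa8, mem[0x09]=0x63, mem[0x0e]=0x30, mem[0x1a]=0x63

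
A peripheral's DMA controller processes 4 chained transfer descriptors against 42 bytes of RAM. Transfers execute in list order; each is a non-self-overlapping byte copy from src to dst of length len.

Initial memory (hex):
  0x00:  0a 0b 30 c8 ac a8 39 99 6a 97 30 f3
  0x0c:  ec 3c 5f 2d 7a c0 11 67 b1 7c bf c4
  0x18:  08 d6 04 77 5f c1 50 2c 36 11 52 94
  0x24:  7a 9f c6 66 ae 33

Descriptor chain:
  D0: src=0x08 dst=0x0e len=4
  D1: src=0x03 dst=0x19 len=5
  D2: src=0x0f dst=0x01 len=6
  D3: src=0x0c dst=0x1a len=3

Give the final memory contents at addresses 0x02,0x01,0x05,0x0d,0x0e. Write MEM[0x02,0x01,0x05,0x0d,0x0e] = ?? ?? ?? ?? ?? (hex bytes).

MEM[0x02,0x01,0x05,0x0d,0x0e] = 30 97 67 3c 6a

  after D0: wrote 4B at 0x0e = 6a9730f3
  after D1: wrote 5B at 0x19 = c8aca83999
  after D2: wrote 6B at 0x01 = 9730f31167b1
  after D3: wrote 3B at 0x1a = ec3c6a
query mem[0x02]=0x30, mem[0x01]=0x97, mem[0x05]=0x67, mem[0x0d]=0x3c, mem[0x0e]=0x6a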